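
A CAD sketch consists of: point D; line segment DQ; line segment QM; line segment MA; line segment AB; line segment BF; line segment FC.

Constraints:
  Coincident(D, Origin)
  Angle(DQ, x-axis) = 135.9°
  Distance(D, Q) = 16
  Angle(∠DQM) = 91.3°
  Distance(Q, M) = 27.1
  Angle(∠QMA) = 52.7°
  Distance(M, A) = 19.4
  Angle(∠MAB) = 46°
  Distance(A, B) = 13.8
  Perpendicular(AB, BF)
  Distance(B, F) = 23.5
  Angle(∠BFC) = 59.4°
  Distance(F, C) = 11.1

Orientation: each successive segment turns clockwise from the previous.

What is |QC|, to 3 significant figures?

33.5

D is at the origin; DQ runs at 135.9° with length 16.0, so Q = (-11.5, 11.1). ∠DQM = 91.3° gives QM at 47.2° from the x-axis; with |QM| = 27.1, M = (6.92, 31.0). ∠QMA = 52.7° gives MA at -80.1° from the x-axis; with |MA| = 19.4, A = (10.3, 11.9). ∠MAB = 46.0° gives AB at 146° from the x-axis; with |AB| = 13.8, B = (-1.17, 19.6). The perpendicularity gives BF at right angles to AB, so BF runs at 55.9°; with |BF| = 23.5, F = (12.0, 39.1). ∠BFC = 59.4° gives FC at -64.7° from the x-axis; with |FC| = 11.1, C = (16.7, 29.1). Then |QC| = |C − Q| = 33.5.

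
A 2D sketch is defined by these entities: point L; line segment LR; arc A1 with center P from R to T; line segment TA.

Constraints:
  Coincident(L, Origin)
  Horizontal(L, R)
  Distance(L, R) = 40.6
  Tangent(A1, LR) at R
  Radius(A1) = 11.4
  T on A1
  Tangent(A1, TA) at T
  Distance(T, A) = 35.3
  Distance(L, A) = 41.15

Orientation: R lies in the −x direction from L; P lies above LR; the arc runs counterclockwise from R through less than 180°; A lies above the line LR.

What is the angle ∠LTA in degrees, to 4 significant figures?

76.42°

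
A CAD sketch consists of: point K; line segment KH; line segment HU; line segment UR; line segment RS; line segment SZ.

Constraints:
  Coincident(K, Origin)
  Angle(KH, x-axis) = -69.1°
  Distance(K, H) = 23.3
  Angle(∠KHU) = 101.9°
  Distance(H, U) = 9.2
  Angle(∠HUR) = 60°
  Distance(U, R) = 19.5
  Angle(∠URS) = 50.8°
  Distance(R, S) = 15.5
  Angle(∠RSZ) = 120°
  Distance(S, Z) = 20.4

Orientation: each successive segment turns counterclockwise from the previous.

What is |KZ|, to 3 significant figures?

38.0

∠URS = 50.8° gives RS at -102° from the x-axis; with |RS| = 15.5, S = (1.96, -20.3). ∠RSZ = 120.0° gives SZ at -41.8° from the x-axis; with |SZ| = 20.4, Z = (17.2, -33.9). Then |KZ| = |Z − K| = 38.0.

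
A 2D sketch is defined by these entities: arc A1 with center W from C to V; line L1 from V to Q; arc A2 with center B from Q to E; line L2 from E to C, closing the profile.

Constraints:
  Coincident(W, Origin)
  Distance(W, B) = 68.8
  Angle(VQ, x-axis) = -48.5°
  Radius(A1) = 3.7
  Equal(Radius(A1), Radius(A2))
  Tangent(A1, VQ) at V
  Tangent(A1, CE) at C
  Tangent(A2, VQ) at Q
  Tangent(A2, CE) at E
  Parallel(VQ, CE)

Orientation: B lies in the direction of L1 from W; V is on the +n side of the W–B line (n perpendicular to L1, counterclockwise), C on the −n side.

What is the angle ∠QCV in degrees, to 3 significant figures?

83.9°

The slot axis is L1's direction at -48.5°, so u = (cos -48.5°, sin -48.5°) = (0.663, -0.749) and n = (−sin -48.5°, cos -48.5°) = (0.749, 0.663). W is at the origin and B lies 68.8 along u from W, so B = 68.8·u = (45.6, -51.5). Tangency of A1 to both parallel lines with radius 3.7 puts V and C at W ± 3.7·n: V = (2.77, 2.45), C = (-2.77, -2.45). Equal radii place Q and E the same way about B: Q = B + 3.7·n = (48.4, -49.1), E = B − 3.7·n = (42.8, -54.0). Then cos ∠QCV = CQ·CV / (|CQ||CV|), giving 83.9°.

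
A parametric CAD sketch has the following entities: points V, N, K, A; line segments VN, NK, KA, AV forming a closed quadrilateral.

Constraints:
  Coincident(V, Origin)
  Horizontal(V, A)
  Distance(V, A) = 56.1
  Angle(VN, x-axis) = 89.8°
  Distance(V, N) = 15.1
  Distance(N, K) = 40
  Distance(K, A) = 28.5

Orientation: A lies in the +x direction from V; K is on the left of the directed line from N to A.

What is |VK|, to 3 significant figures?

45.5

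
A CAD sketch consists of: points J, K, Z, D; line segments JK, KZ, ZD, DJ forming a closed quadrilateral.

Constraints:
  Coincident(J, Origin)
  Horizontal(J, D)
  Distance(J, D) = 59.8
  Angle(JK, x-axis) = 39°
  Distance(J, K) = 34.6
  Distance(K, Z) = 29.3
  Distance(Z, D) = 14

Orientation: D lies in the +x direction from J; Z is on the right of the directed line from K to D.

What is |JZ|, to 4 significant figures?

45.82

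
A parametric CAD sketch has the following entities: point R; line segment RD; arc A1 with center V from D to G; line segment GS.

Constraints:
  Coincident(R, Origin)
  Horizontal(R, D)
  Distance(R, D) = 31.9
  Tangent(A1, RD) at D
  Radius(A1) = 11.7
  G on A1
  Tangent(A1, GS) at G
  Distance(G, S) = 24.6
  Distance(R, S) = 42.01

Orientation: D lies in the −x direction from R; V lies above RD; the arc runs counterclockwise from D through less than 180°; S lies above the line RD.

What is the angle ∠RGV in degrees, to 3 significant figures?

148°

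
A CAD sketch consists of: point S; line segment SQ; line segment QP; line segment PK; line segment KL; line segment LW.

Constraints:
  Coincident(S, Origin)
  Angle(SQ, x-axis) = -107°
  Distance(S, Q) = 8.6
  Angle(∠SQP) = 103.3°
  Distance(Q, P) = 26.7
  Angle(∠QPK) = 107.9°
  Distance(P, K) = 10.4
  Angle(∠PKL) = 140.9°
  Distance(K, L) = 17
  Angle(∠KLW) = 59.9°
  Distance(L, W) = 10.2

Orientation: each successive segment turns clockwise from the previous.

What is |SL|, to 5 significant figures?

31.046

S is at the origin; SQ runs at -107.0° with length 8.6, so Q = (-2.5144, -8.2242). ∠SQP = 103.3° gives QP at 176.30° from the x-axis; with |QP| = 26.7, P = (-29.159, -6.5012). ∠QPK = 107.9° gives PK at 104.20° from the x-axis; with |PK| = 10.4, K = (-31.710, 3.5810). ∠PKL = 140.9° gives KL at 65.100° from the x-axis; with |KL| = 17.0, L = (-24.552, 19.001). Then |SL| = |L − S| = 31.046.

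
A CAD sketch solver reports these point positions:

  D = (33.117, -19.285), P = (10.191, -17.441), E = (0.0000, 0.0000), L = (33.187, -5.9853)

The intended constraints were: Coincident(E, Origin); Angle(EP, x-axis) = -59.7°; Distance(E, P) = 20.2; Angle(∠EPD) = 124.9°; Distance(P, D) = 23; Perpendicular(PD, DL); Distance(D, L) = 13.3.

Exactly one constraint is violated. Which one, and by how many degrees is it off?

Perpendicular(PD, DL) — off by 4.30°.

E = (0.00, 0.00) ✓; EP at -59.70° ✓; |EP| = 20.20 ✓; ∠EPD = 124.9° ✓; |PD| = 23.00 ✓; ∠(PD, DL) = 94.30° ✗; |DL| = 13.30 ✓.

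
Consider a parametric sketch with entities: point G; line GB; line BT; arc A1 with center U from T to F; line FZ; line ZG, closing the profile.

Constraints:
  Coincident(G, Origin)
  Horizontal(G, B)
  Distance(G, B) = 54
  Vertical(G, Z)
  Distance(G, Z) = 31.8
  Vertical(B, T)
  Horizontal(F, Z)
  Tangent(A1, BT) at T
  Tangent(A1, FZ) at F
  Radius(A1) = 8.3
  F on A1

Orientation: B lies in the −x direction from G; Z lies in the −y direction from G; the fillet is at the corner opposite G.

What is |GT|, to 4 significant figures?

58.89

The virtual corner opposite G is at (-54.00, -31.80). A1 meets BT tangentially, so UT is at right angles to BT and tangency of A1 to FZ means the radius UF is perpendicular to FZ, with radius 8.3, so the center U sits 8.3 in from both sides at U = (-45.70, -23.50). That places the tangent points at T = (-54.00, -23.50) on BT and F = (-45.70, -31.80) on FZ. Then |GT| = |T − G| = 58.89.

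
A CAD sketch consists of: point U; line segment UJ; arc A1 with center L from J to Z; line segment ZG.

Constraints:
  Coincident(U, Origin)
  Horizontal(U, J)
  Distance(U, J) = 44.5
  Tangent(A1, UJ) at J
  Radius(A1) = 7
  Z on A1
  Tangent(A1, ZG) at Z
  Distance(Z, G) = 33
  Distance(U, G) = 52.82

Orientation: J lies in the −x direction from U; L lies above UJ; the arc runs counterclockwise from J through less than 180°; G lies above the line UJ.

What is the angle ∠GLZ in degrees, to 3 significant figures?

78.0°

U is at the origin; U and J share the same y with |UJ| = 44.5 and J on the −x side, so J = (-44.5, 0.00). A1 meets UJ tangentially, so LJ is at right angles to UJ, so L = J + (0, 7) = (-44.5, 7.00). Since LZ ⟂ ZG (tangency), |LG| = √(7.0² + 33.0²) = 33.7 regardless of where Z sits on A1. So G lies on both circle(U, 52.82) and circle(L, 33.7); the above-UJ intersection is G = (-35.2, 39.4). Z is the foot of the tangent from G: Z = (-37.5, 6.50).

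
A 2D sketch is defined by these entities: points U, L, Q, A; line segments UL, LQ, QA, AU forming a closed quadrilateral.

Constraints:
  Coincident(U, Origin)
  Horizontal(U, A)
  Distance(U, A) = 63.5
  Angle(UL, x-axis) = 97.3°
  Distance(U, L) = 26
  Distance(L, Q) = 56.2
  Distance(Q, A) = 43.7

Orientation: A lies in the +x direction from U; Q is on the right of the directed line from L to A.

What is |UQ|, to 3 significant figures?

34.1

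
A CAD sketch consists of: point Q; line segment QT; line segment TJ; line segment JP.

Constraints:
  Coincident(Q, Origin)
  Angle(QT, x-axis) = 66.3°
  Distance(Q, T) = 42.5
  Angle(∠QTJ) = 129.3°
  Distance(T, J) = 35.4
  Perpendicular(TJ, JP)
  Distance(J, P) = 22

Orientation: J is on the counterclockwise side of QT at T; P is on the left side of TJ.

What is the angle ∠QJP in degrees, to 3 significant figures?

62.2°

∠QTJ = 129.3°, so TJ runs at 66.3° + (180° − 129.3°) = 117° from the x-axis; with |TJ| = 35.4, J = T + 35.4·(cos 117°, sin 117°) = (1.01, 70.5). TJ is perpendicular to JP; with |JP| = 22.0 on the left of TJ, P = J + 22.0·(-0.891, -0.454) = (-18.6, 60.5). Then cos ∠QJP = JQ·JP / (|JQ||JP|), giving 62.2°.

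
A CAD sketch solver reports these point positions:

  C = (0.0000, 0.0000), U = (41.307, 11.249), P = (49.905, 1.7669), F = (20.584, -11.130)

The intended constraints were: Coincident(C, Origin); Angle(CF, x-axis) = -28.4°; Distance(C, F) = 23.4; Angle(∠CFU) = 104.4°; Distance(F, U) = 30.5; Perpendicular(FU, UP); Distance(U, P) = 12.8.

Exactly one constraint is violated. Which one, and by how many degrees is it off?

Perpendicular(FU, UP) — off by 5.00°.

C = (0.00, 0.00) ✓; CF at -28.40° ✓; |CF| = 23.40 ✓; ∠CFU = 104.4° ✓; |FU| = 30.50 ✓; ∠(FU, UP) = 95.00° ✗; |UP| = 12.80 ✓.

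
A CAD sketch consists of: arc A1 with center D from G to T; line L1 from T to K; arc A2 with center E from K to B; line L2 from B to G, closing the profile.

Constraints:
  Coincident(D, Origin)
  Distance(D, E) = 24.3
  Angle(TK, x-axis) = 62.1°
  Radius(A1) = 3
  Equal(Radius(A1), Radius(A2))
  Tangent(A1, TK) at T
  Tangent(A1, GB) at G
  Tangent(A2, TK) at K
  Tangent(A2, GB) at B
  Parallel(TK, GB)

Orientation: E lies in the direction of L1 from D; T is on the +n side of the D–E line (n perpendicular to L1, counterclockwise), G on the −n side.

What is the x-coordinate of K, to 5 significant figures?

8.7194

The slot axis is L1's direction at 62.1°, so u = (cos 62.1°, sin 62.1°) = (0.46793, 0.88377) and n = (−sin 62.1°, cos 62.1°) = (-0.88377, 0.46793). D is at the origin and E lies 24.3 along u from D, so E = 24.3·u = (11.371, 21.476). Tangency of A1 to both parallel lines with radius 3.0 puts T and G at D ± 3.0·n: T = (-2.6513, 1.4038), G = (2.6513, -1.4038). Equal radii place K and B the same way about E: K = E + 3.0·n = (8.7194, 22.879), B = E − 3.0·n = (14.022, 20.072). So K.x = 8.7194.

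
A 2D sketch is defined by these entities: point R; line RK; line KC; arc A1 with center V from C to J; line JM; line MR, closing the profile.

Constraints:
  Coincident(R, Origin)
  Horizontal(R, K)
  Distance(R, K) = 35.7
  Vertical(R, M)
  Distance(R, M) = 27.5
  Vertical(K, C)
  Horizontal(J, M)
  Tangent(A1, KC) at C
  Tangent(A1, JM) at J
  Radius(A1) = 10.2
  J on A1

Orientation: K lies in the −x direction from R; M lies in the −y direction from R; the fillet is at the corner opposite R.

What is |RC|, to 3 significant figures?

39.7

The virtual corner opposite R is at (-35.7, -27.5). Since A1 is tangent to KC there, VC ⟂ KC and tangency of A1 to JM means the radius VJ is perpendicular to JM, with radius 10.2, so the center V sits 10.2 in from both sides at V = (-25.5, -17.3). That places the tangent points at C = (-35.7, -17.3) on KC and J = (-25.5, -27.5) on JM. Then |RC| = |C − R| = 39.7.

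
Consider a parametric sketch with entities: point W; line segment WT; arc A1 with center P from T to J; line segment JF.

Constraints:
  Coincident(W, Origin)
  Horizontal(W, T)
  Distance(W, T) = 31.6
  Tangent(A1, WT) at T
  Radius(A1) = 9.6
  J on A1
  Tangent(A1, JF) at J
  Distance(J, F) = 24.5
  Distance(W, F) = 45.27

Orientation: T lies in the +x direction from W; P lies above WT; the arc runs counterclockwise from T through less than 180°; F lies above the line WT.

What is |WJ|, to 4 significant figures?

42.45

Checks: |PJ| = 9.600 ✓; ∠(PJ, JF) = 90.00° ✓; |JF| = 24.50 ✓; |WF| = 45.27 ✓.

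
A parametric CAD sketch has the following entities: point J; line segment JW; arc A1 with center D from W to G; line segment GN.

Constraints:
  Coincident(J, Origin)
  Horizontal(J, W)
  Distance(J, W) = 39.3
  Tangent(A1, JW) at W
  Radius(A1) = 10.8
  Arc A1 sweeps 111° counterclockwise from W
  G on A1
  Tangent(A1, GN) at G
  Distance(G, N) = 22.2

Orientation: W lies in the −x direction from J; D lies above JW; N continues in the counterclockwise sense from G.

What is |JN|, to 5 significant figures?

51.329

On A1, W sits at bearing -90° from D; a 111° counterclockwise sweep puts G at bearing 21°, so G = D + 10.8·(cos 21°, sin 21°) = (-29.217, 14.670). The tangent condition forces DG to be normal to GN, so GN runs along (−sin 21°, cos 21°); with |GN| = 22.2, N = (-37.173, 35.396). Then |JN| = |N − J| = 51.329.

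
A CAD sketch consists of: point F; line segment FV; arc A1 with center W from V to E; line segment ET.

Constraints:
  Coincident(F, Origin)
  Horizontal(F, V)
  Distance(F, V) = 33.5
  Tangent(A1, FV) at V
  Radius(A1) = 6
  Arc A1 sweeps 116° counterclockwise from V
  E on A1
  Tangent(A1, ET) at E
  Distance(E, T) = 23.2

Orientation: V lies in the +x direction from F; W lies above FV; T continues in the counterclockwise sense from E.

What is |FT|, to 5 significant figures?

41.161

F is at the origin; FV is horizontal with |FV| = 33.5 and V on the +x side, so V = (33.500, 0.0000). Tangency of A1 to FV means the radius WV is perpendicular to FV, so W = V + (0, 6) = (33.500, 6.0000). On A1, V sits at bearing -90° from W; a 116° counterclockwise sweep puts E at bearing 26°, so E = W + 6.0·(cos 26°, sin 26°) = (38.893, 8.6302). Since A1 is tangent to ET there, WE ⟂ ET, so ET runs along (−sin 26°, cos 26°); with |ET| = 23.2, T = (28.723, 29.482). Then |FT| = |T − F| = 41.161.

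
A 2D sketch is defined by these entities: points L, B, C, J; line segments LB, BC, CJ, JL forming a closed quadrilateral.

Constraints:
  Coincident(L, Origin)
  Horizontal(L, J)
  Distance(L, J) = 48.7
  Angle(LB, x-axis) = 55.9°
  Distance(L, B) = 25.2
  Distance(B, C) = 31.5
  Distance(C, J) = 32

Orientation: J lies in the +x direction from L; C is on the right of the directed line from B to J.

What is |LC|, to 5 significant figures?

21.120

L is at the origin; L and J share the same y with |LJ| = 48.7 and J in +x, so J = (48.7, 0). LB runs at 55.9° with |LB| = 25.2, so B = (14.128, 20.867). C is determined by |BC| = 31.5 and |CJ| = 32.0 together: it lies at the intersection of circle(B, 31.5) and circle(J, 32.0). With |BJ| = 40.381, the foot of the radical line on BJ is 19.798 from B and the perpendicular offset is √(31.5² − 19.798²) = 24.501. Taking the right-of-BJ solution: C = (18.416, -10.340).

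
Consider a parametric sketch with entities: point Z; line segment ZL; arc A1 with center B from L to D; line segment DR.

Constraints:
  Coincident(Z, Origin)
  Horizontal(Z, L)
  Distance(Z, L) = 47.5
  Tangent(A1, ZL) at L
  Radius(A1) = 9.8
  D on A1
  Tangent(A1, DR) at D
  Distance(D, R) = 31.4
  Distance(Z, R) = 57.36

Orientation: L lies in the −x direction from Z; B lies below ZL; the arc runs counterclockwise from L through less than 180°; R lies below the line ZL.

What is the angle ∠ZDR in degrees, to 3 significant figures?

73.4°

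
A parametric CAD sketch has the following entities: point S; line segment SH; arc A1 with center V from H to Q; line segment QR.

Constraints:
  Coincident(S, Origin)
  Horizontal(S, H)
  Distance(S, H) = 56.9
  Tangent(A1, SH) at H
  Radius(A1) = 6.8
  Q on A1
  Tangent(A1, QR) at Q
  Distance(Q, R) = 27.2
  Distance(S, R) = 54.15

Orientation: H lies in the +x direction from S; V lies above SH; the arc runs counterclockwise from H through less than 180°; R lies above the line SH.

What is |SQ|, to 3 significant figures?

63.0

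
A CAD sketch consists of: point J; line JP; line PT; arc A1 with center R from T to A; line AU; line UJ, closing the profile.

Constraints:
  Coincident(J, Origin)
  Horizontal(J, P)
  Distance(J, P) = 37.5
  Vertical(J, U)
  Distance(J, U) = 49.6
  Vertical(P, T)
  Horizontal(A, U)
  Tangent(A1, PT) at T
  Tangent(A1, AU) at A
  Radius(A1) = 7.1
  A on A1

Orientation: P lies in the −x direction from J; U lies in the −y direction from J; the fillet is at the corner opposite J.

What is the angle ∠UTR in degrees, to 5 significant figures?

10.721°

J is at the origin; JP is horizontal with |JP| = 37.5 and P on the −x side, so P = (-37.500, 0.0000). JU is vertical with |JU| = 49.6 and U on the −y side, so U = (0.0000, -49.600). The virtual corner opposite J is at (-37.500, -49.600). A1 meets PT tangentially, so RT is at right angles to PT and tangency of A1 to AU means the radius RA is perpendicular to AU, with radius 7.1, so the center R sits 7.1 in from both sides at R = (-30.400, -42.500). That places the tangent points at T = (-37.500, -42.500) on PT and A = (-30.400, -49.600) on AU. Then cos ∠UTR = TU·TR / (|TU||TR|), giving 10.721°.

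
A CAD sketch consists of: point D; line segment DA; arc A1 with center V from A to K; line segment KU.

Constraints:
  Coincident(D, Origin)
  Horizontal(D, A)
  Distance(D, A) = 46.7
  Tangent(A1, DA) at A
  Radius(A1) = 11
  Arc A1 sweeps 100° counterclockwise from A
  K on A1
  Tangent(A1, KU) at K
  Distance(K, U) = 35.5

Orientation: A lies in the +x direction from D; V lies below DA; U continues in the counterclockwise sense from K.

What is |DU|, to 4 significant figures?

63.70

On A1, A sits at bearing 90° from V; a 100° counterclockwise sweep puts K at bearing 190°, so K = V + 11.0·(cos 190°, sin 190°) = (35.87, -12.91). A1 meets KU tangentially, so VK is at right angles to KU, so KU runs along (−sin 190°, cos 190°); with |KU| = 35.5, U = (42.03, -47.87). Then |DU| = |U − D| = 63.70.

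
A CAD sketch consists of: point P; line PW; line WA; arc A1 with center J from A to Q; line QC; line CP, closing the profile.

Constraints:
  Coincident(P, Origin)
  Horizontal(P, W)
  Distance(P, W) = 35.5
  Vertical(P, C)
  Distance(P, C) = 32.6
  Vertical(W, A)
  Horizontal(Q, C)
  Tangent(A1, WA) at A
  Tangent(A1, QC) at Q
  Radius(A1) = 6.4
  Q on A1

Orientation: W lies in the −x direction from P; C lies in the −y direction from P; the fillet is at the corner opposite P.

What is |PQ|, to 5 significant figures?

43.699

P is at the origin; P and W share the same y with |PW| = 35.5 and W on the −x side, so W = (-35.500, 0.0000). PC is vertical with |PC| = 32.6 and C on the −y side, so C = (0.0000, -32.600). The virtual corner opposite P is at (-35.500, -32.600). Tangency of A1 to WA means the radius JA is perpendicular to WA and the tangent condition forces JQ to be normal to QC, with radius 6.4, so the center J sits 6.4 in from both sides at J = (-29.100, -26.200). That places the tangent points at A = (-35.500, -26.200) on WA and Q = (-29.100, -32.600) on QC. Then |PQ| = |Q − P| = 43.699.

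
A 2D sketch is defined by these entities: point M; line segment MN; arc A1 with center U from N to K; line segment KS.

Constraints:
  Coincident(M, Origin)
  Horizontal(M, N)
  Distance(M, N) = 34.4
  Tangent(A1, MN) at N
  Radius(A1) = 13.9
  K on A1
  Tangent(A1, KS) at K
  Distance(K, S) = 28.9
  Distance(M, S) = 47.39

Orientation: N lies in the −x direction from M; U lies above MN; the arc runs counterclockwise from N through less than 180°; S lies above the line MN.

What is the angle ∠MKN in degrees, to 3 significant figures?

101°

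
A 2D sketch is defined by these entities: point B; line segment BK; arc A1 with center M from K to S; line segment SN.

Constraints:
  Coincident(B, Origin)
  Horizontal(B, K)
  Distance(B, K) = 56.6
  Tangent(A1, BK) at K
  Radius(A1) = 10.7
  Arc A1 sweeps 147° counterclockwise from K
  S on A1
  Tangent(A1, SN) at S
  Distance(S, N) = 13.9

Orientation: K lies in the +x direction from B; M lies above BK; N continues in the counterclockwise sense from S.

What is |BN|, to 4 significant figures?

57.62

B is at the origin; BK is horizontal with |BK| = 56.6 and K on the +x side, so K = (56.60, 0.000). Tangency of A1 to BK means the radius MK is perpendicular to BK, so M = K + (0, 10.7) = (56.60, 10.70). On A1, K sits at bearing -90° from M; a 147° counterclockwise sweep puts S at bearing 57°, so S = M + 10.7·(cos 57°, sin 57°) = (62.43, 19.67). A1 meets SN tangentially, so MS is at right angles to SN, so SN runs along (−sin 57°, cos 57°); with |SN| = 13.9, N = (50.77, 27.24). Then |BN| = |N − B| = 57.62.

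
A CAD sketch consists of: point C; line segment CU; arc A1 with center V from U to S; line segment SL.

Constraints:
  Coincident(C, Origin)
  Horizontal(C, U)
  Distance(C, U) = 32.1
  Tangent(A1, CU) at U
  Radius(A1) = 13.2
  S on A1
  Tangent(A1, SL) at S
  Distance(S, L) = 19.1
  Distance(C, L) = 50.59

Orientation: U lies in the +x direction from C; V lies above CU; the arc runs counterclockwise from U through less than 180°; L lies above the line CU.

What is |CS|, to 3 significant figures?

47.9

Checks: |VS| = 13.20 ✓; ∠(VS, SL) = 90.00° ✓; |SL| = 19.10 ✓; |CL| = 50.59 ✓.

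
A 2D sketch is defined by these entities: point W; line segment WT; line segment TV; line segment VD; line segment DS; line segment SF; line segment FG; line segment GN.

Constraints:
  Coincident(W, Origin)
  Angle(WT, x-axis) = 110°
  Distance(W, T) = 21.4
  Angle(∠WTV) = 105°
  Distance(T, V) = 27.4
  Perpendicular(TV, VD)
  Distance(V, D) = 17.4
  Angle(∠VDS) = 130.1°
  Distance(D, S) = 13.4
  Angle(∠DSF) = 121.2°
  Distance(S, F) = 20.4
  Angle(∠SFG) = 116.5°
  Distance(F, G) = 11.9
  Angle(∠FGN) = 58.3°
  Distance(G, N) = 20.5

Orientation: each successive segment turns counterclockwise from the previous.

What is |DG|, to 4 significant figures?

32.66

∠DSF = 121.2° gives SF at 23.70° from the x-axis; with |SF| = 20.4, F = (-3.456, 0.8822). ∠SFG = 116.5° gives FG at 87.20° from the x-axis; with |FG| = 11.9, G = (-2.874, 12.77). Then |DG| = |G − D| = 32.66.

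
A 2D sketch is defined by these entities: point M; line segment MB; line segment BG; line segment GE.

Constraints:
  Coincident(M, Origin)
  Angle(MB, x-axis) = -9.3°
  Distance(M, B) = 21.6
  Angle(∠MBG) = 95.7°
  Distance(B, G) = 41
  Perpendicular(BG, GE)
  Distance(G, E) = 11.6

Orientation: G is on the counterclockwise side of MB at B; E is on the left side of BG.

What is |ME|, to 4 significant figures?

44.27

M is at the origin; MB runs at -9.3° with length 21.6, so B = 21.6·(cos -9.3°, sin -9.3°) = (21.32, -3.491). ∠MBG = 95.7°, so BG runs at -9.3° + (180° − 95.7°) = 75.00° from the x-axis; with |BG| = 41.0, G = B + 41.0·(cos 75.00°, sin 75.00°) = (31.93, 36.11). The perpendicularity gives GE at right angles to BG; with |GE| = 11.6 on the left of BG, E = G + 11.6·(-0.9659, 0.2588) = (20.72, 39.11). Then |ME| = |E − M| = 44.27.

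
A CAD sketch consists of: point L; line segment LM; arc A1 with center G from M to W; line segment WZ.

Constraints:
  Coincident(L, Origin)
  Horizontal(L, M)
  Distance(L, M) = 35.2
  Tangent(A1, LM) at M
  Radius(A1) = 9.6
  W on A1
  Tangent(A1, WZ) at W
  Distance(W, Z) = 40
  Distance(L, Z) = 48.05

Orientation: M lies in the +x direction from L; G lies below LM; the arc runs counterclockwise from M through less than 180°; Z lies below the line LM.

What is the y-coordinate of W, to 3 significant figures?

-7.03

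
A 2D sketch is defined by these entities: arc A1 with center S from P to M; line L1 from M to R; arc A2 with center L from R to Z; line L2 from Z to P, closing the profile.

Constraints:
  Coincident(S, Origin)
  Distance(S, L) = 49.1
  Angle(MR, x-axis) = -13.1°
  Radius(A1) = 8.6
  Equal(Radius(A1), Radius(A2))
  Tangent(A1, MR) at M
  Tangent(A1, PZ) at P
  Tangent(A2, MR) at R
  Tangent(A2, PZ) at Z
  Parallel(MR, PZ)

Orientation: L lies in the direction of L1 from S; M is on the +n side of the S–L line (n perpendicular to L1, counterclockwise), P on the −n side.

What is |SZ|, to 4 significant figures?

49.85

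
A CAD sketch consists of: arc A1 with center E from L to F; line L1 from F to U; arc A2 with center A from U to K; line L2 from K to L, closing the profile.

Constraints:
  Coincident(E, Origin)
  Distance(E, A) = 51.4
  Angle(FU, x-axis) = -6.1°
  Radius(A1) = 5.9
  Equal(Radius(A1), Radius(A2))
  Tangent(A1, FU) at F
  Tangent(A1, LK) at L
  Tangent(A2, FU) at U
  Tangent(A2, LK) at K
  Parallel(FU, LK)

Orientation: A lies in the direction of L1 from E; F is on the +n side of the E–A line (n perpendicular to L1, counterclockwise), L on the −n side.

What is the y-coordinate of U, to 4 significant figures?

0.4046

The slot axis is L1's direction at -6.1°, so u = (cos -6.1°, sin -6.1°) = (0.9943, -0.1063) and n = (−sin -6.1°, cos -6.1°) = (0.1063, 0.9943). E is at the origin and A lies 51.4 along u from E, so A = 51.4·u = (51.11, -5.462). Tangency of A1 to both parallel lines with radius 5.9 puts F and L at E ± 5.9·n: F = (0.6270, 5.867), L = (-0.6270, -5.867). Equal radii place U and K the same way about A: U = A + 5.9·n = (51.74, 0.4046), K = A − 5.9·n = (50.48, -11.33). So U.y = 0.4046.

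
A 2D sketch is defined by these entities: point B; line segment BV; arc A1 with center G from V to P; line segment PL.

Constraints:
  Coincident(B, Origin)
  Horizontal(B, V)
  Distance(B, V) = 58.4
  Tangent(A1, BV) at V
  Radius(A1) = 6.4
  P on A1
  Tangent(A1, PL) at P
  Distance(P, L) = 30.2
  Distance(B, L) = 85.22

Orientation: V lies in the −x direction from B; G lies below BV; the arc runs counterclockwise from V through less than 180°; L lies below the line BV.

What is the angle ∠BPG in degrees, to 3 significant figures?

36.3°

Checks: |GP| = 6.400 ✓; ∠(GP, PL) = 90.00° ✓; |PL| = 30.20 ✓; |BL| = 85.22 ✓.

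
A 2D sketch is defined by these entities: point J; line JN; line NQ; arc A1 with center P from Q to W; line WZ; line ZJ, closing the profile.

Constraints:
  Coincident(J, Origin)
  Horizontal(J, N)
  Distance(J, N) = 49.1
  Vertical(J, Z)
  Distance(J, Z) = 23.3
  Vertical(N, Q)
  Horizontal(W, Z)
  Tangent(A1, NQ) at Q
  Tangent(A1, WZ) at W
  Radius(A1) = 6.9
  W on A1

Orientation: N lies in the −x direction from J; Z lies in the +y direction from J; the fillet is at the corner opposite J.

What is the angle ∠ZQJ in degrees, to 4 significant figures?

26.47°

J is at the origin; J and N share the same y with |JN| = 49.1 and N on the −x side, so N = (-49.10, 0.000). JZ is vertical with |JZ| = 23.3 and Z on the +y side, so Z = (0.000, 23.30). The virtual corner opposite J is at (-49.10, 23.30). Tangency of A1 to NQ means the radius PQ is perpendicular to NQ and A1 meets WZ tangentially, so PW is at right angles to WZ, with radius 6.9, so the center P sits 6.9 in from both sides at P = (-42.20, 16.40). That places the tangent points at Q = (-49.10, 16.40) on NQ and W = (-42.20, 23.30) on WZ. Then cos ∠ZQJ = QZ·QJ / (|QZ||QJ|), giving 26.47°.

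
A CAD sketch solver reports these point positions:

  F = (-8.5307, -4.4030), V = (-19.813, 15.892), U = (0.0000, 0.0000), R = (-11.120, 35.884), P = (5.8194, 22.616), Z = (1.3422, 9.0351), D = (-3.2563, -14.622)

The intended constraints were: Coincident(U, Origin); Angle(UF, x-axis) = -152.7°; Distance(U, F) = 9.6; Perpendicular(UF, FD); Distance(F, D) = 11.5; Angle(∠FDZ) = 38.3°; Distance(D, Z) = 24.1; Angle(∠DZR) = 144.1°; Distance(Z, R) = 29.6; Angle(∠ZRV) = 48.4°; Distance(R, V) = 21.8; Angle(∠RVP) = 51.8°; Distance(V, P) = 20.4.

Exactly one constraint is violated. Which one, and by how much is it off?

Distance(V, P) = 20.4 — off by 6.10.

U = (0.00, 0.00) ✓; UF at -152.7° ✓; |UF| = 9.600 ✓; ∠(UF, FD) = 90.00° ✓; |FD| = 11.50 ✓; ∠FDZ = 38.30° ✓; |DZ| = 24.10 ✓; ∠DZR = 144.1° ✓; |ZR| = 29.60 ✓; ∠ZRV = 48.40° ✓; |RV| = 21.80 ✓; ∠RVP = 51.80° ✓; |VP| = 26.50 ✗.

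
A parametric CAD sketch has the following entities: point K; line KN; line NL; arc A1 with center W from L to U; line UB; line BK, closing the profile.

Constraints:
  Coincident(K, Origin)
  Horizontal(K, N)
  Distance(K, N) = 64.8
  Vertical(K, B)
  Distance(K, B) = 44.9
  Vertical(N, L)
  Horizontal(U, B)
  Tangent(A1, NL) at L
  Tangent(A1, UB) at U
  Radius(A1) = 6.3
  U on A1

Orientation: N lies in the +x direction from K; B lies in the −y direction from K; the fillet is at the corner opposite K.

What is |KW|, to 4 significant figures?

70.09

K is at the origin; K and N share the same y with |KN| = 64.8 and N on the +x side, so N = (64.80, 0.000). K and B share the same x with |KB| = 44.9 and B on the −y side, so B = (0.000, -44.90). The virtual corner opposite K is at (64.80, -44.90). Tangency of A1 to NL means the radius WL is perpendicular to NL and since A1 is tangent to UB there, WU ⟂ UB, with radius 6.3, so the center W sits 6.3 in from both sides at W = (58.50, -38.60). Then |KW| = |W − K| = 70.09.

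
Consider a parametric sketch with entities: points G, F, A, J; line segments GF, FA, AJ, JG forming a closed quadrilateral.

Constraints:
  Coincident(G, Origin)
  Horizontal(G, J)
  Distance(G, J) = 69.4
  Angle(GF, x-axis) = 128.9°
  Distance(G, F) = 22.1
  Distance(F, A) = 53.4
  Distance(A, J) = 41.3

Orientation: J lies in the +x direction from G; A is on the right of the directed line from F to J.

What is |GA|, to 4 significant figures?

32.85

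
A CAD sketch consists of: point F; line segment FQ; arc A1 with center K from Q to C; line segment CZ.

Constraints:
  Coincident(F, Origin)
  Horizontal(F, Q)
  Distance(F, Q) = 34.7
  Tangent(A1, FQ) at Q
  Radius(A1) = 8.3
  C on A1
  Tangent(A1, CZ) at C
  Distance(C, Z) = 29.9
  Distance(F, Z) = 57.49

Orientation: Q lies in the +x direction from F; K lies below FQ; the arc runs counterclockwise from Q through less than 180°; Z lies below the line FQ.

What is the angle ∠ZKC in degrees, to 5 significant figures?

74.486°

F is at the origin; FQ is horizontal with |FQ| = 34.7 and Q on the +x side, so Q = (34.700, 0.0000). Tangency of A1 to FQ means the radius KQ is perpendicular to FQ, so K = Q + (0, -8.3) = (34.700, -8.3000). Since KC ⟂ CZ (tangency), |KZ| = √(8.3² + 29.9²) = 31.031 regardless of where C sits on A1. So Z lies on both circle(F, 57.49) and circle(K, 31.031); the below-FQ intersection is Z = (42.952, -38.213). C is the foot of the tangent from Z: C = (27.581, -12.567).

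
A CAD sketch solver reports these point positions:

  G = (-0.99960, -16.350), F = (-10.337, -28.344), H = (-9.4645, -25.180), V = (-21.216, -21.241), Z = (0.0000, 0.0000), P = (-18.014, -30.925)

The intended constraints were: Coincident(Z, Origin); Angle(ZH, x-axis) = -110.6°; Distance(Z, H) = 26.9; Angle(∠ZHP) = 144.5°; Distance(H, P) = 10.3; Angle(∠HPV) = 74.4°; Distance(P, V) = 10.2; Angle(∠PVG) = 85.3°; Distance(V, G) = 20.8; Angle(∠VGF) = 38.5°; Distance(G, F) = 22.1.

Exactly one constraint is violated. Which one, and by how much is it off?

Distance(G, F) = 22.1 — off by 6.90.

Z = (0.00, 0.00) ✓; ZH at -110.6° ✓; |ZH| = 26.90 ✓; ∠ZHP = 144.5° ✓; |HP| = 10.30 ✓; ∠HPV = 74.40° ✓; |PV| = 10.20 ✓; ∠PVG = 85.30° ✓; |VG| = 20.80 ✓; ∠VGF = 38.50° ✓; |GF| = 15.20 ✗.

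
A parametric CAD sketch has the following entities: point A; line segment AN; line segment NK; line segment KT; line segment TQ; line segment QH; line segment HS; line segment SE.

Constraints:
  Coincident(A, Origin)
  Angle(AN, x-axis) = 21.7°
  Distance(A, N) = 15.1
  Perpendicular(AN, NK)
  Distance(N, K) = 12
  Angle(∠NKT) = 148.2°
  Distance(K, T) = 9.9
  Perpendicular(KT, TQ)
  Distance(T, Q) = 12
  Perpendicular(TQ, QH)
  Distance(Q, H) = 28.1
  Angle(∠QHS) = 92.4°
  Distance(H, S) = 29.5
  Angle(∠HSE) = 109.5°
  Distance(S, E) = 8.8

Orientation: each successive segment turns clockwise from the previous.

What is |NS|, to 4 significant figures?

25.53

The perpendicularity gives QH at right angles to TQ, so QH runs at 79.90°; with |QH| = 28.1, H = (9.844, 14.46). ∠QHS = 92.4° gives HS at -7.700° from the x-axis; with |HS| = 29.5, S = (39.08, 10.50). Then |NS| = |S − N| = 25.53.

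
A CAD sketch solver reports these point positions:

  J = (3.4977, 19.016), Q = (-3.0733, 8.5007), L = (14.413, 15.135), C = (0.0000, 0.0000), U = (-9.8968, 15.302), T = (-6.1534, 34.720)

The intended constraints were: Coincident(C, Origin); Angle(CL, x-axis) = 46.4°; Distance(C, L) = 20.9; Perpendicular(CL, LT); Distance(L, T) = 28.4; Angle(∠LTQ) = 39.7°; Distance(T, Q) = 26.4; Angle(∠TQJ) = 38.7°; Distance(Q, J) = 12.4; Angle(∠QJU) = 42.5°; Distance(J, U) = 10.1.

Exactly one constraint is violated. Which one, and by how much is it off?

Distance(J, U) = 10.1 — off by 3.80.

C = (0.00, 0.00) ✓; CL at 46.40° ✓; |CL| = 20.90 ✓; ∠(CL, LT) = 90.00° ✓; |LT| = 28.40 ✓; ∠LTQ = 39.70° ✓; |TQ| = 26.40 ✓; ∠TQJ = 38.70° ✓; |QJ| = 12.40 ✓; ∠QJU = 42.50° ✓; |JU| = 13.90 ✗.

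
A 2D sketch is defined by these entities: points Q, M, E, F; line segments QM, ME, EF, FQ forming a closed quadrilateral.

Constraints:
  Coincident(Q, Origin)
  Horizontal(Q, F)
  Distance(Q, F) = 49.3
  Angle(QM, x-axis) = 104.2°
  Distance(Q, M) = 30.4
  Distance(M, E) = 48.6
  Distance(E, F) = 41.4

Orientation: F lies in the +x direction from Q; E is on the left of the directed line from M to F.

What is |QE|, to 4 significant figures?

56.74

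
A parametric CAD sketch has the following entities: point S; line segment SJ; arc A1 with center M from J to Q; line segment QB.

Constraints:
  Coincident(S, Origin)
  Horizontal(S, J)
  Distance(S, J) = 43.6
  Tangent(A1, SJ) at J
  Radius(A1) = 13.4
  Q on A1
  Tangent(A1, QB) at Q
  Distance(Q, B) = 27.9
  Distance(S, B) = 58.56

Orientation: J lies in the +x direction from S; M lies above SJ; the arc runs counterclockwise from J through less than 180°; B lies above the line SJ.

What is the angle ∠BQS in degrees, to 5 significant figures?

76.293°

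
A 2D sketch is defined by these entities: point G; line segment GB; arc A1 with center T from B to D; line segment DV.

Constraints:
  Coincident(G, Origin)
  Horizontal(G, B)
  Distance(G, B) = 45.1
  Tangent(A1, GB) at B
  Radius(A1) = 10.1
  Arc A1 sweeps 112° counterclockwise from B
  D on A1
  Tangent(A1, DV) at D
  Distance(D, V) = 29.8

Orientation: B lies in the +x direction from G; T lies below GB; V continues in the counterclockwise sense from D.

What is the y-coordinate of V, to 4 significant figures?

-41.51

G is at the origin; G and B share the same y with |GB| = 45.1 and B on the +x side, so B = (45.10, 0.000). The tangent condition forces TB to be normal to GB, so T = B + (0, -10.1) = (45.10, -10.10). On A1, B sits at bearing 90° from T; a 112° counterclockwise sweep puts D at bearing 202°, so D = T + 10.1·(cos 202°, sin 202°) = (35.74, -13.88). Since A1 is tangent to DV there, TD ⟂ DV, so DV runs along (−sin 202°, cos 202°); with |DV| = 29.8, V = (46.90, -41.51). So V.y = -41.51.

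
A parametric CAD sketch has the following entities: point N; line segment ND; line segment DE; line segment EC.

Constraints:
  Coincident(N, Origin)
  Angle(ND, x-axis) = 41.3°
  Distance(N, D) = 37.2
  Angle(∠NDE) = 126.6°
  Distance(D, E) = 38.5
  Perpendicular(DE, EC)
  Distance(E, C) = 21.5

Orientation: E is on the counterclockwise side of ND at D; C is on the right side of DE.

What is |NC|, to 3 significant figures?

79.5

N is at the origin; ND runs at 41.3° with length 37.2, so D = 37.2·(cos 41.3°, sin 41.3°) = (27.9, 24.6). ∠NDE = 126.6°, so DE runs at 41.3° + (180° − 126.6°) = 94.7° from the x-axis; with |DE| = 38.5, E = D + 38.5·(cos 94.7°, sin 94.7°) = (24.8, 62.9). DE ⟂ EC; with |EC| = 21.5 on the right of DE, C = E + 21.5·(0.997, 0.0819) = (46.2, 64.7). Then |NC| = |C − N| = 79.5.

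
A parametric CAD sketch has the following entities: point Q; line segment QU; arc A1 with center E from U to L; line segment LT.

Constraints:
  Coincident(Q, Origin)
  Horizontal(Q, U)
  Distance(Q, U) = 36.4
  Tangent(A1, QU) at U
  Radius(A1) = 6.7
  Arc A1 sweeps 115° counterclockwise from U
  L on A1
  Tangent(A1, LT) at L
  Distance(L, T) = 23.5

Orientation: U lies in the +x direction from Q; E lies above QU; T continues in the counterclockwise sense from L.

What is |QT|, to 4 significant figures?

44.83

Q is at the origin; Q and U share the same y with |QU| = 36.4 and U on the +x side, so U = (36.40, 0.000). A1 meets QU tangentially, so EU is at right angles to QU, so E = U + (0, 6.7) = (36.40, 6.700). On A1, U sits at bearing -90° from E; a 115° counterclockwise sweep puts L at bearing 25°, so L = E + 6.7·(cos 25°, sin 25°) = (42.47, 9.532). Tangency of A1 to LT means the radius EL is perpendicular to LT, so LT runs along (−sin 25°, cos 25°); with |LT| = 23.5, T = (32.54, 30.83). Then |QT| = |T − Q| = 44.83.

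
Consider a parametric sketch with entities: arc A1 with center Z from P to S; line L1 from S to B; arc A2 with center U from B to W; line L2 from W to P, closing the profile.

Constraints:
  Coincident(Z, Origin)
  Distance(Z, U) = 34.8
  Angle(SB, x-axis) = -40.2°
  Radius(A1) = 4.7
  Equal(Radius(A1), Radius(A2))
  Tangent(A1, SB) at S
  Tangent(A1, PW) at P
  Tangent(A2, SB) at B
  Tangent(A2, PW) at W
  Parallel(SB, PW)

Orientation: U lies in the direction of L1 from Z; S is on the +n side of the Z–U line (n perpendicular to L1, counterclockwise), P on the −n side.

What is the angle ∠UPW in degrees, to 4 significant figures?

7.692°

The slot axis is L1's direction at -40.2°, so u = (cos -40.2°, sin -40.2°) = (0.7638, -0.6455) and n = (−sin -40.2°, cos -40.2°) = (0.6455, 0.7638). Z is at the origin and U lies 34.8 along u from Z, so U = 34.8·u = (26.58, -22.46). Tangency of A1 to both parallel lines with radius 4.7 puts S and P at Z ± 4.7·n: S = (3.034, 3.590), P = (-3.034, -3.590). Equal radii place B and W the same way about U: B = U + 4.7·n = (29.61, -18.87), W = U − 4.7·n = (23.55, -26.05). Then cos ∠UPW = PU·PW / (|PU||PW|), giving 7.692°.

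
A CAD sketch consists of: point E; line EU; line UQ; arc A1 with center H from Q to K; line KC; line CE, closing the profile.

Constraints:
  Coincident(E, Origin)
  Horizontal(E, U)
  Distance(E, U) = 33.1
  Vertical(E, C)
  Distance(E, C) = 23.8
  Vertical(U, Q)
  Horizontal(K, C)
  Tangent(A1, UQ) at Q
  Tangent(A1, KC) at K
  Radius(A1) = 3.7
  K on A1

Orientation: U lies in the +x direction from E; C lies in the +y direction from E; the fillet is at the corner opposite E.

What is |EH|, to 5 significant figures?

35.614

E is at the origin; E and U share the same y with |EU| = 33.1 and U on the +x side, so U = (33.100, 0.0000). EC is vertical with |EC| = 23.8 and C on the +y side, so C = (0.0000, 23.800). The virtual corner opposite E is at (33.100, 23.800). A1 meets UQ tangentially, so HQ is at right angles to UQ and tangency of A1 to KC means the radius HK is perpendicular to KC, with radius 3.7, so the center H sits 3.7 in from both sides at H = (29.400, 20.100). Then |EH| = |H − E| = 35.614.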